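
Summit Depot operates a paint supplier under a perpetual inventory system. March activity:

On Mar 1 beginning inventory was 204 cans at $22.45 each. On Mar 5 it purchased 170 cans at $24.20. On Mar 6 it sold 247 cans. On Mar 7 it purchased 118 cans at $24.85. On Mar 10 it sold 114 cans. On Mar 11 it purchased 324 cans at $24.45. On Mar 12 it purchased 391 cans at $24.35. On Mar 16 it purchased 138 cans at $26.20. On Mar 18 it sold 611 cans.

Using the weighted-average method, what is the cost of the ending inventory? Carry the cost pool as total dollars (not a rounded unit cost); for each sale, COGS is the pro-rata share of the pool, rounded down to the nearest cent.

After Mar 1: 204 on hand, pool $4,579.80 (≈ $22.4500 each)
After Mar 5: 374 on hand, pool $8,693.80 (≈ $23.2455 each)
Mar 6, sell 247: 247/374 × $8,693.80 → $5,741.62
After Mar 7: 245 on hand, pool $5,884.48 (≈ $24.0183 each)
Mar 10, sell 114: 114/245 × $5,884.48 → $2,738.08
After Mar 11: 455 on hand, pool $11,068.20 (≈ $24.3257 each)
After Mar 12: 846 on hand, pool $20,589.05 (≈ $24.3369 each)
After Mar 16: 984 on hand, pool $24,204.65 (≈ $24.5982 each)
Mar 18, sell 611: 611/984 × $24,204.65 → $15,029.51
Total COGS = $5,741.62 + $2,738.08 + $15,029.51 = $23,509.21
Ending inventory (cost pool remaining) = $9,175.14

Ending inventory = $9,175.14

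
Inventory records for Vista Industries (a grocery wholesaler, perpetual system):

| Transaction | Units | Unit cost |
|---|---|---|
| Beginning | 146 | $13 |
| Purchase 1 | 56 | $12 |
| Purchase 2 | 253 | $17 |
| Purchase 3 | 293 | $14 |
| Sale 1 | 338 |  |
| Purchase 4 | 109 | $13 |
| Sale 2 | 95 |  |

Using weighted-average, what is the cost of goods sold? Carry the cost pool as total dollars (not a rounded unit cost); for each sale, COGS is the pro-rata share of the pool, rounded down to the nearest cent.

After Beginning: 146 on hand, pool $1,898.00 (≈ $13.0000 each)
After Purchase 1: 202 on hand, pool $2,570.00 (≈ $12.7228 each)
After Purchase 2: 455 on hand, pool $6,871.00 (≈ $15.1011 each)
After Purchase 3: 748 on hand, pool $10,973.00 (≈ $14.6698 each)
Sale 1, sell 338: 338/748 × $10,973.00 → $4,958.38
After Purchase 4: 519 on hand, pool $7,431.62 (≈ $14.3191 each)
Sale 2, sell 95: 95/519 × $7,431.62 → $1,360.31
Total COGS = $4,958.38 + $1,360.31 = $6,318.69
Ending inventory (cost pool remaining) = $6,071.31

COGS = $6,318.69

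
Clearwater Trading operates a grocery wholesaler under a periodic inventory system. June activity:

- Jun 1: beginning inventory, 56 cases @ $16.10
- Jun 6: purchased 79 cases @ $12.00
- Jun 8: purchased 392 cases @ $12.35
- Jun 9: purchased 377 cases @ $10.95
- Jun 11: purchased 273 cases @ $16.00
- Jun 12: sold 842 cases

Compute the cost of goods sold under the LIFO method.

Jun 12, 842 sold [LIFO — newest first]: 273 @ $16.00 + 377 @ $10.95 + 192 @ $12.35 = $10,867.35
Ending inventory: 56 @ $16.10 + 79 @ $12.00 + 200 @ $12.35 = $4,319.60
Check: goods available $15,186.95 = COGS $10,867.35 + ending $4,319.60

COGS = $10,867.35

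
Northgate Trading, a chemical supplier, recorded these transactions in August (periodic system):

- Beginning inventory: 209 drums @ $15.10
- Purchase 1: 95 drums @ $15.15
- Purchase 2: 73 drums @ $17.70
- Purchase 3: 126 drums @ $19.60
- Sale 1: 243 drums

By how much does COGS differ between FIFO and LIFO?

FIFO COGS: 209 @ $15.10 + 34 @ $15.15 = $3,671.00
LIFO COGS: 126 @ $19.60 + 73 @ $17.70 + 44 @ $15.15 = $4,428.30
Difference = |$3,671.00 − $4,428.30| = $757.30

$757.30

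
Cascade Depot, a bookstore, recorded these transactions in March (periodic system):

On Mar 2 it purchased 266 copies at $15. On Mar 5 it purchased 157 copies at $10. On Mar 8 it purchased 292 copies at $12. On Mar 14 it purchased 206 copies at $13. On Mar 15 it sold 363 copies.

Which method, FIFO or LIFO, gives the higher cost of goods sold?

FIFO

FIFO COGS: 266 @ $15 + 97 @ $10 = $4,960
LIFO COGS: 206 @ $13 + 157 @ $12 = $4,562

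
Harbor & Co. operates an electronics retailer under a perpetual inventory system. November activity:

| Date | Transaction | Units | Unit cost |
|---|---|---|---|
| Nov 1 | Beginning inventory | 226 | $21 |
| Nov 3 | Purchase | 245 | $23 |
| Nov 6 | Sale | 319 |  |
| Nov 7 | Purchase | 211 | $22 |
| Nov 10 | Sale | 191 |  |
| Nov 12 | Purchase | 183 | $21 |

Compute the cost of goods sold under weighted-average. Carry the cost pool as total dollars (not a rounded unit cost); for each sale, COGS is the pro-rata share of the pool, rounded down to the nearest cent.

COGS = $11,236.09

After Nov 1: 226 on hand, pool $4,746.00 (≈ $21.0000 each)
After Nov 3: 471 on hand, pool $10,381.00 (≈ $22.0403 each)
Nov 6, sell 319: 319/471 × $10,381.00 → $7,030.86
After Nov 7: 363 on hand, pool $7,992.14 (≈ $22.0169 each)
Nov 10, sell 191: 191/363 × $7,992.14 → $4,205.23
After Nov 12: 355 on hand, pool $7,629.91 (≈ $21.4927 each)
Total COGS = $7,030.86 + $4,205.23 = $11,236.09
Ending inventory (cost pool remaining) = $7,629.91
Check: goods available $18,866.00 = COGS $11,236.09 + ending $7,629.91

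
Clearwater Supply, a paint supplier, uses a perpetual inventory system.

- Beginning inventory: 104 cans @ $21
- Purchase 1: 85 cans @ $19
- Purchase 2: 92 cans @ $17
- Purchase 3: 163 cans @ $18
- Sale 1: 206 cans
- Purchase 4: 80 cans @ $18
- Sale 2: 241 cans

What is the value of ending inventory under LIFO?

Ending inventory = $1,617

Sale 1 (206) [LIFO — newest first]: 163 @ $18 + 43 @ $17 = $3,665
Sale 2 (241) [LIFO — newest first]: 80 @ $18 + 49 @ $17 + 85 @ $19 + 27 @ $21 = $4,455
Total COGS = $3,665 + $4,455 = $8,120
Ending inventory: 77 @ $21 = $1,617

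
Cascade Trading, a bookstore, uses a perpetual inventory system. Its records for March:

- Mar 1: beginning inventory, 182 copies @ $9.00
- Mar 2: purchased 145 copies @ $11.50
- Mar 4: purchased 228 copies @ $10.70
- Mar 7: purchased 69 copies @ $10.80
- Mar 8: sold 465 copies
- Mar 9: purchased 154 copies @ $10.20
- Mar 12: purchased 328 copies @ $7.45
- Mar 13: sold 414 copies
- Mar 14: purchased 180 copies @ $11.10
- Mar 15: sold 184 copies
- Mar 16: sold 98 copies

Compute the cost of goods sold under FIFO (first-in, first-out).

COGS = $11,115.20

Mar 8, 465 sold [FIFO — oldest first]: 182 @ $9.00 + 145 @ $11.50 + 138 @ $10.70 = $4,782.10
Mar 13, 414 sold [FIFO — oldest first]: 90 @ $10.70 + 69 @ $10.80 + 154 @ $10.20 + 101 @ $7.45 = $4,031.45
Mar 15, 184 sold [FIFO — oldest first]: 184 @ $7.45 = $1,370.80
Mar 16, 98 sold [FIFO — oldest first]: 43 @ $7.45 + 55 @ $11.10 = $930.85
Total COGS = $4,782.10 + $4,031.45 + $1,370.80 + $930.85 = $11,115.20
Ending inventory: 125 @ $11.10 = $1,387.50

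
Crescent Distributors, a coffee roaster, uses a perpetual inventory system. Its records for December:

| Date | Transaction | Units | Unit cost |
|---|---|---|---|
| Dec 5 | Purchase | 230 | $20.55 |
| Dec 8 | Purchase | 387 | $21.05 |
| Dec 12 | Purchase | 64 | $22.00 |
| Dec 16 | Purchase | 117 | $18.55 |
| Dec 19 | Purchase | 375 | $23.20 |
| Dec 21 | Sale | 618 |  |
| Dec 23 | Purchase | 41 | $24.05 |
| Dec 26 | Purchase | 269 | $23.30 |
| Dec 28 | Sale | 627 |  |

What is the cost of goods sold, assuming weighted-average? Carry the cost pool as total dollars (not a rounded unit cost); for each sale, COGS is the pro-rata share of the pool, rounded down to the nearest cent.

COGS = $27,134.84

After Dec 5: 230 on hand, pool $4,726.50 (≈ $20.5500 each)
After Dec 8: 617 on hand, pool $12,872.85 (≈ $20.8636 each)
After Dec 12: 681 on hand, pool $14,280.85 (≈ $20.9704 each)
After Dec 16: 798 on hand, pool $16,451.20 (≈ $20.6155 each)
After Dec 19: 1173 on hand, pool $25,151.20 (≈ $21.4418 each)
Dec 21, sell 618: 618/1173 × $25,151.20 → $13,251.01
After Dec 23: 596 on hand, pool $12,886.24 (≈ $21.6212 each)
After Dec 26: 865 on hand, pool $19,153.94 (≈ $22.1433 each)
Dec 28, sell 627: 627/865 × $19,153.94 → $13,883.83
Total COGS = $13,251.01 + $13,883.83 = $27,134.84
Ending inventory (cost pool remaining) = $5,270.11
Check: goods available $32,404.95 = COGS $27,134.84 + ending $5,270.11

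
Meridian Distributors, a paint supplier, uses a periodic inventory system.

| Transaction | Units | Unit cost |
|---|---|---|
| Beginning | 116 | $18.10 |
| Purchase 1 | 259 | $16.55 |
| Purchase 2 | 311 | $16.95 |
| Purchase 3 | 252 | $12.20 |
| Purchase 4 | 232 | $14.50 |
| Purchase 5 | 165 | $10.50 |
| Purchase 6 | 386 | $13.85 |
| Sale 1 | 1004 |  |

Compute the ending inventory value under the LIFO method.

Sale 1 (1004) [LIFO — newest first]: 386 @ $13.85 + 165 @ $10.50 + 232 @ $14.50 + 221 @ $12.20 = $13,138.80
Ending inventory: 116 @ $18.10 + 259 @ $16.55 + 311 @ $16.95 + 31 @ $12.20 = $12,035.70

Ending inventory = $12,035.70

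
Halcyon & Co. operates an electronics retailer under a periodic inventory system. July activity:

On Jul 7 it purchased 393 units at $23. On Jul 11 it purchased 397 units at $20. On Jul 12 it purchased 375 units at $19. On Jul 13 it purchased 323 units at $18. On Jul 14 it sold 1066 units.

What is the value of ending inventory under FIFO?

Jul 14, 1066 sold [FIFO — oldest first]: 393 @ $23 + 397 @ $20 + 276 @ $19 = $22,223
Ending inventory: 99 @ $19 + 323 @ $18 = $7,695
Check: goods available $29,918 = COGS $22,223 + ending $7,695

Ending inventory = $7,695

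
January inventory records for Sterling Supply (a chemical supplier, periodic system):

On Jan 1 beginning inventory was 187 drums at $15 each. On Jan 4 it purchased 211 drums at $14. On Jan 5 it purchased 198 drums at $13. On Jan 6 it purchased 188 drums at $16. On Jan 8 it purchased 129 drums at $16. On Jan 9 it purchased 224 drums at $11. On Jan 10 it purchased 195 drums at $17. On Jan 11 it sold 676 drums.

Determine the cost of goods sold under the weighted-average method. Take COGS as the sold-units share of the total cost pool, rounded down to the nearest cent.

Jan 11, sell 676: 676/1332 × $19,184.00 → $9,736.02
Ending inventory (cost pool remaining) = $9,447.98
Check: goods available $19,184.00 = COGS $9,736.02 + ending $9,447.98

COGS = $9,736.02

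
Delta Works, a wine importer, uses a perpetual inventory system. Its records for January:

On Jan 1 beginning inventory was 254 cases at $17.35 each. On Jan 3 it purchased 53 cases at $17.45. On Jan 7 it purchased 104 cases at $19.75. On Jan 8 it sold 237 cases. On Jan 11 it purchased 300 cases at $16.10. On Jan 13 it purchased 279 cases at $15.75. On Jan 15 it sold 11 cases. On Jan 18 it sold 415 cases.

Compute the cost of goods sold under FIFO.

Jan 8, 237 sold [FIFO — oldest first]: 237 @ $17.35 = $4,111.95
Jan 15, 11 sold [FIFO — oldest first]: 11 @ $17.35 = $190.85
Jan 18, 415 sold [FIFO — oldest first]: 6 @ $17.35 + 53 @ $17.45 + 104 @ $19.75 + 252 @ $16.10 = $7,140.15
Total COGS = $4,111.95 + $190.85 + $7,140.15 = $11,442.95
Ending inventory: 48 @ $16.10 + 279 @ $15.75 = $5,167.05
Check: goods available $16,610.00 = COGS $11,442.95 + ending $5,167.05

COGS = $11,442.95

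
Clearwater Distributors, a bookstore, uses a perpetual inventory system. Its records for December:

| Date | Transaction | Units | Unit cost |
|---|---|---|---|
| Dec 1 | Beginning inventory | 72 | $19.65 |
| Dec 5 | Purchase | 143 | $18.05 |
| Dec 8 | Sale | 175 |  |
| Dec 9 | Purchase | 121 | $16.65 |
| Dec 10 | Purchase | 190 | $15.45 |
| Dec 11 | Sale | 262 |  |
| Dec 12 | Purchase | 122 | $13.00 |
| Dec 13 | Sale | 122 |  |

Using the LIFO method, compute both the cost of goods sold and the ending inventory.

Dec 8, 175 sold [LIFO — newest first]: 143 @ $18.05 + 32 @ $19.65 = $3,209.95
Dec 11, 262 sold [LIFO — newest first]: 190 @ $15.45 + 72 @ $16.65 = $4,134.30
Dec 13, 122 sold [LIFO — newest first]: 122 @ $13.00 = $1,586.00
Total COGS = $3,209.95 + $4,134.30 + $1,586.00 = $8,930.25
Ending inventory: 40 @ $19.65 + 49 @ $16.65 = $1,601.85

COGS = $8,930.25; ending inventory = $1,601.85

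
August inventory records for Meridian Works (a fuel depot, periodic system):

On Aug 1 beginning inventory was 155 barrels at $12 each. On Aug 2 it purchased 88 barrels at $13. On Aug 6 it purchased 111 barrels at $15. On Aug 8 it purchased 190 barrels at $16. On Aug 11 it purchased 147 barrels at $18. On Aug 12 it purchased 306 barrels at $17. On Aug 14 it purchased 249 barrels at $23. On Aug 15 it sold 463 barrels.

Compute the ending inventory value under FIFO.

Ending inventory = $14,871

Aug 15, 463 sold [FIFO — oldest first]: 155 @ $12 + 88 @ $13 + 111 @ $15 + 109 @ $16 = $6,413
Ending inventory: 81 @ $16 + 147 @ $18 + 306 @ $17 + 249 @ $23 = $14,871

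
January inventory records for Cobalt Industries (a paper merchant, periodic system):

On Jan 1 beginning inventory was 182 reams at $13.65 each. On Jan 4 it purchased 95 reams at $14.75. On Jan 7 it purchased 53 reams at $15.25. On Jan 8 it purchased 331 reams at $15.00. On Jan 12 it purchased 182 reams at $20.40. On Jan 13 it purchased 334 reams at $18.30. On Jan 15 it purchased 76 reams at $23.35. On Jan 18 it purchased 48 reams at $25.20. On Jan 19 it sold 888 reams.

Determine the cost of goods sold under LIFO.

Jan 19, 888 sold [LIFO — newest first]: 48 @ $25.20 + 76 @ $23.35 + 334 @ $18.30 + 182 @ $20.40 + 248 @ $15.00 = $16,529.20
Ending inventory: 182 @ $13.65 + 95 @ $14.75 + 53 @ $15.25 + 83 @ $15.00 = $5,938.80
Check: goods available $22,468.00 = COGS $16,529.20 + ending $5,938.80

COGS = $16,529.20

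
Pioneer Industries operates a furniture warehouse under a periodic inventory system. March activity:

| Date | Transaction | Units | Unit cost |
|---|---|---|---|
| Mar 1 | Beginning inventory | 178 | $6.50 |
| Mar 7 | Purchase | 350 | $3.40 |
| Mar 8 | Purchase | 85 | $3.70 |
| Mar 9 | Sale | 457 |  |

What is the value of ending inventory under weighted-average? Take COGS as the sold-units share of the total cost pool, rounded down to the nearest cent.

Mar 9, sell 457: 457/613 × $2,661.50 → $1,984.18
Ending inventory (cost pool remaining) = $677.32

Ending inventory = $677.32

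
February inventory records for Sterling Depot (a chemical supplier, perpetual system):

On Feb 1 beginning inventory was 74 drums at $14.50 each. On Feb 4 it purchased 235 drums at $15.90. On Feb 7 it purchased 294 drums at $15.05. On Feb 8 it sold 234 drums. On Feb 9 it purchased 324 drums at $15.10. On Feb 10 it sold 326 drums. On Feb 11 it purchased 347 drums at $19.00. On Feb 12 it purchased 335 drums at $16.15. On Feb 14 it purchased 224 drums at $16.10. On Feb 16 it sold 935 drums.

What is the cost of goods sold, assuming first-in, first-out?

COGS = $24,288.75

Feb 8, 234 sold [FIFO — oldest first]: 74 @ $14.50 + 160 @ $15.90 = $3,617.00
Feb 10, 326 sold [FIFO — oldest first]: 75 @ $15.90 + 251 @ $15.05 = $4,970.05
Feb 16, 935 sold [FIFO — oldest first]: 43 @ $15.05 + 324 @ $15.10 + 347 @ $19.00 + 221 @ $16.15 = $15,701.70
Total COGS = $3,617.00 + $4,970.05 + $15,701.70 = $24,288.75
Ending inventory: 114 @ $16.15 + 224 @ $16.10 = $5,447.50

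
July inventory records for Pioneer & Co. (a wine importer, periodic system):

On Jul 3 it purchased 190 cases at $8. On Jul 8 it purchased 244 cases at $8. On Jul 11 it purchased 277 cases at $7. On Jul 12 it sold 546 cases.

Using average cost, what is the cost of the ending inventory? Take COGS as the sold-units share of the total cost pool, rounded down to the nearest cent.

Jul 12, sell 546: 546/711 × $5,411.00 → $4,155.28
Ending inventory (cost pool remaining) = $1,255.72

Ending inventory = $1,255.72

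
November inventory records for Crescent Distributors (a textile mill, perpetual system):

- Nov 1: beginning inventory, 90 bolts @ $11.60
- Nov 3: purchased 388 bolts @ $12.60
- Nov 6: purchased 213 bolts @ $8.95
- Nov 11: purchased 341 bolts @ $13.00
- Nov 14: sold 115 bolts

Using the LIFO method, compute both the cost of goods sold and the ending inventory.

Nov 14, 115 sold [LIFO — newest first]: 115 @ $13.00 = $1,495.00
Ending inventory: 90 @ $11.60 + 388 @ $12.60 + 213 @ $8.95 + 226 @ $13.00 = $10,777.15
Check: goods available $12,272.15 = COGS $1,495.00 + ending $10,777.15

COGS = $1,495.00; ending inventory = $10,777.15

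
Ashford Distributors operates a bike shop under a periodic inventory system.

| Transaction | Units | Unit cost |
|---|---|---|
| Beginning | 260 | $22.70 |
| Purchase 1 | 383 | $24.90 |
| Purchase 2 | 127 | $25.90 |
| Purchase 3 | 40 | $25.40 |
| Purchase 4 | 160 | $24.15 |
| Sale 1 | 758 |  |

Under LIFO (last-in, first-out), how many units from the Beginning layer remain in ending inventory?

Sale 1 (758) [LIFO — newest first]: 160 @ $24.15 + 40 @ $25.40 + 127 @ $25.90 + 383 @ $24.90 + 48 @ $22.70 = $18,795.60
Ending inventory: 212 @ $22.70 = $4,812.40
Check: goods available $23,608.00 = COGS $18,795.60 + ending $4,812.40

212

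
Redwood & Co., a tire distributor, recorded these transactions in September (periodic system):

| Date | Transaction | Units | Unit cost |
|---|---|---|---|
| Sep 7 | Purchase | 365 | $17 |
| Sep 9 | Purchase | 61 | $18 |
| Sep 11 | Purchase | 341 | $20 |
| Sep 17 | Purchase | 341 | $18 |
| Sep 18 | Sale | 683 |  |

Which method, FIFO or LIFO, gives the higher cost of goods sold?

FIFO COGS: 365 @ $17 + 61 @ $18 + 257 @ $20 = $12,443
LIFO COGS: 341 @ $18 + 341 @ $20 + 1 @ $18 = $12,976

LIFO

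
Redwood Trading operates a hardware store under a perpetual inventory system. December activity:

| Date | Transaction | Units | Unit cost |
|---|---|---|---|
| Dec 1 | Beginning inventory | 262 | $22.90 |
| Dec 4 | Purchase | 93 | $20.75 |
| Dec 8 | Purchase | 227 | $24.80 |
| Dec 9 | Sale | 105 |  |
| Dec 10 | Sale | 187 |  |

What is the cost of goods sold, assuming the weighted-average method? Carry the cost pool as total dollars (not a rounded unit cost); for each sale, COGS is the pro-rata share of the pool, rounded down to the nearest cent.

After Dec 1: 262 on hand, pool $5,999.80 (≈ $22.9000 each)
After Dec 4: 355 on hand, pool $7,929.55 (≈ $22.3368 each)
After Dec 8: 582 on hand, pool $13,559.15 (≈ $23.2975 each)
Dec 9, sell 105: 105/582 × $13,559.15 → $2,446.23
Dec 10, sell 187: 187/477 × $11,112.92 → $4,356.63
Total COGS = $2,446.23 + $4,356.63 = $6,802.86
Ending inventory (cost pool remaining) = $6,756.29
Check: goods available $13,559.15 = COGS $6,802.86 + ending $6,756.29

COGS = $6,802.86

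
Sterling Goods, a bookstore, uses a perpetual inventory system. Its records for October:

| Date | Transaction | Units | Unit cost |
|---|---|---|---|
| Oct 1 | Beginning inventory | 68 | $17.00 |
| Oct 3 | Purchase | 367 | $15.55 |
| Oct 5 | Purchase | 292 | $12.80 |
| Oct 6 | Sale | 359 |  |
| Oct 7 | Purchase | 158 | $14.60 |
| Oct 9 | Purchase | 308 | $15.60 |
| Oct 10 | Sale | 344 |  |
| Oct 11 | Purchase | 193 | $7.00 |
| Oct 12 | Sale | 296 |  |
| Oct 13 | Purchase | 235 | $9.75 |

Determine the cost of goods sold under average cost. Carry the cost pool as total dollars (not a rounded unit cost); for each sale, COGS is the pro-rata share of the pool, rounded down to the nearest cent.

COGS = $14,143.74

After Oct 1: 68 on hand, pool $1,156.00 (≈ $17.0000 each)
After Oct 3: 435 on hand, pool $6,862.85 (≈ $15.7767 each)
After Oct 5: 727 on hand, pool $10,600.45 (≈ $14.5811 each)
Oct 6, sell 359: 359/727 × $10,600.45 → $5,234.61
After Oct 7: 526 on hand, pool $7,672.64 (≈ $14.5868 each)
After Oct 9: 834 on hand, pool $12,477.44 (≈ $14.9610 each)
Oct 10, sell 344: 344/834 × $12,477.44 → $5,146.56
After Oct 11: 683 on hand, pool $8,681.88 (≈ $12.7114 each)
Oct 12, sell 296: 296/683 × $8,681.88 → $3,762.57
After Oct 13: 622 on hand, pool $7,210.56 (≈ $11.5925 each)
Total COGS = $5,234.61 + $5,146.56 + $3,762.57 = $14,143.74
Ending inventory (cost pool remaining) = $7,210.56
Check: goods available $21,354.30 = COGS $14,143.74 + ending $7,210.56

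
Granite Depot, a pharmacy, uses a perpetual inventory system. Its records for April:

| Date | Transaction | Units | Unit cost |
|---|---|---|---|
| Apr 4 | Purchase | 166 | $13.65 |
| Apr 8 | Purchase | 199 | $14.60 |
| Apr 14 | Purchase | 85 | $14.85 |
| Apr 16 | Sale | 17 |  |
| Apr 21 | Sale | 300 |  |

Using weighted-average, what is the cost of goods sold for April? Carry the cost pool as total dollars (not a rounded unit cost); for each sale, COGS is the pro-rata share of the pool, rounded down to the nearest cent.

COGS = $4,532.07

After Apr 4: 166 on hand, pool $2,265.90 (≈ $13.6500 each)
After Apr 8: 365 on hand, pool $5,171.30 (≈ $14.1679 each)
After Apr 14: 450 on hand, pool $6,433.55 (≈ $14.2968 each)
Apr 16, sell 17: 17/450 × $6,433.55 → $243.04
Apr 21, sell 300: 300/433 × $6,190.51 → $4,289.03
Total COGS = $243.04 + $4,289.03 = $4,532.07
Ending inventory (cost pool remaining) = $1,901.48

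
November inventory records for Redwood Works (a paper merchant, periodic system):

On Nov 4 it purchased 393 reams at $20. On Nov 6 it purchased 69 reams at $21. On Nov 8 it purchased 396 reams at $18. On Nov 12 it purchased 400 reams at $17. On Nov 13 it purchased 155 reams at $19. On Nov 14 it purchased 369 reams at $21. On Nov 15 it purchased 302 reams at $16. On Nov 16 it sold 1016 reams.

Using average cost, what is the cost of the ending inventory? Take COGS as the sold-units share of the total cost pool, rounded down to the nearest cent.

Ending inventory = $19,865.11

Nov 16, sell 1016: 1016/2084 × $38,763.00 → $18,897.89
Ending inventory (cost pool remaining) = $19,865.11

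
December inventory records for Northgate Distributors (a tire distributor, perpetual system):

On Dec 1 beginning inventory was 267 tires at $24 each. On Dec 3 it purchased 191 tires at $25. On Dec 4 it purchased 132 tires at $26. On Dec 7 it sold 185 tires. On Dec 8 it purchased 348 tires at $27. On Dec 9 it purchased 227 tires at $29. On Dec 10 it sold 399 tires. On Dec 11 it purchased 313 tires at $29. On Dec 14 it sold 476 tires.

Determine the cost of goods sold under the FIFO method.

Dec 7, 185 sold [FIFO — oldest first]: 185 @ $24 = $4,440
Dec 10, 399 sold [FIFO — oldest first]: 82 @ $24 + 191 @ $25 + 126 @ $26 = $10,019
Dec 14, 476 sold [FIFO — oldest first]: 6 @ $26 + 348 @ $27 + 122 @ $29 = $13,090
Total COGS = $4,440 + $10,019 + $13,090 = $27,549
Ending inventory: 105 @ $29 + 313 @ $29 = $12,122

COGS = $27,549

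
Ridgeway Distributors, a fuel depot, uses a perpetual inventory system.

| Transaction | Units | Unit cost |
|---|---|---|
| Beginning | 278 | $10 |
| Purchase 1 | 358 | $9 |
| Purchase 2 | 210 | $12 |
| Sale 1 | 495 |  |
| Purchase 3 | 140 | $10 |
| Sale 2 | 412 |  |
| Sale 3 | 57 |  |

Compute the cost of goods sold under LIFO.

COGS = $9,702

Sale 1 (495) [LIFO — newest first]: 210 @ $12 + 285 @ $9 = $5,085
Sale 2 (412) [LIFO — newest first]: 140 @ $10 + 73 @ $9 + 199 @ $10 = $4,047
Sale 3 (57) [LIFO — newest first]: 57 @ $10 = $570
Total COGS = $5,085 + $4,047 + $570 = $9,702
Ending inventory: 22 @ $10 = $220
Check: goods available $9,922 = COGS $9,702 + ending $220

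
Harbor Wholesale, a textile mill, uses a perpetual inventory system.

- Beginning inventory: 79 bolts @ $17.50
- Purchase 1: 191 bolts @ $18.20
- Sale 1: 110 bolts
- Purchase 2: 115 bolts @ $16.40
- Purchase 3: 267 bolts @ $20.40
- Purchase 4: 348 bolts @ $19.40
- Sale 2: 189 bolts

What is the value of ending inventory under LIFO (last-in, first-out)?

Sale 1 (110) [LIFO — newest first]: 110 @ $18.20 = $2,002.00
Sale 2 (189) [LIFO — newest first]: 189 @ $19.40 = $3,666.60
Total COGS = $2,002.00 + $3,666.60 = $5,668.60
Ending inventory: 79 @ $17.50 + 81 @ $18.20 + 115 @ $16.40 + 267 @ $20.40 + 159 @ $19.40 = $13,274.10

Ending inventory = $13,274.10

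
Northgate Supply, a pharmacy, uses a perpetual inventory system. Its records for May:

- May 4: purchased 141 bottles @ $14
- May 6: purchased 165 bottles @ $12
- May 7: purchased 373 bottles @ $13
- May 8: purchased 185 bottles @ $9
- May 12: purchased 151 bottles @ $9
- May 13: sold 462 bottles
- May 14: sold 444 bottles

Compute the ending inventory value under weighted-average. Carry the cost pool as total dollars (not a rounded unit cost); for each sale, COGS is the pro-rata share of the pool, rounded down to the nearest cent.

After May 4: 141 on hand, pool $1,974.00 (≈ $14.0000 each)
After May 6: 306 on hand, pool $3,954.00 (≈ $12.9216 each)
After May 7: 679 on hand, pool $8,803.00 (≈ $12.9647 each)
After May 8: 864 on hand, pool $10,468.00 (≈ $12.1157 each)
After May 12: 1015 on hand, pool $11,827.00 (≈ $11.6522 each)
May 13, sell 462: 462/1015 × $11,827.00 → $5,383.32
May 14, sell 444: 444/553 × $6,443.68 → $5,173.58
Total COGS = $5,383.32 + $5,173.58 = $10,556.90
Ending inventory (cost pool remaining) = $1,270.10

Ending inventory = $1,270.10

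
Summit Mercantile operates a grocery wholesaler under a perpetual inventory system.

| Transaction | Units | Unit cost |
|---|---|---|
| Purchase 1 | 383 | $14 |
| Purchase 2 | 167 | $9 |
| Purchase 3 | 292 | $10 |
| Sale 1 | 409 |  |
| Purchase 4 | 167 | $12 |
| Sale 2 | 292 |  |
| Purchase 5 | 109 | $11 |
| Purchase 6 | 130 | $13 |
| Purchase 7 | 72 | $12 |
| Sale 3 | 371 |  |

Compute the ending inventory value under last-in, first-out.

Ending inventory = $3,472

Sale 1 (409) [LIFO — newest first]: 292 @ $10 + 117 @ $9 = $3,973
Sale 2 (292) [LIFO — newest first]: 167 @ $12 + 50 @ $9 + 75 @ $14 = $3,504
Sale 3 (371) [LIFO — newest first]: 72 @ $12 + 130 @ $13 + 109 @ $11 + 60 @ $14 = $4,593
Total COGS = $3,973 + $3,504 + $4,593 = $12,070
Ending inventory: 248 @ $14 = $3,472
Check: goods available $15,542 = COGS $12,070 + ending $3,472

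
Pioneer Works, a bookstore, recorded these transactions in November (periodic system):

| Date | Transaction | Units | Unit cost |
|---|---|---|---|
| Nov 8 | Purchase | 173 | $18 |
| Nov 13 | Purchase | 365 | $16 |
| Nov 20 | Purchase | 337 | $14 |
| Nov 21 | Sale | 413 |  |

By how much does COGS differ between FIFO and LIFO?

FIFO COGS: 173 @ $18 + 240 @ $16 = $6,954
LIFO COGS: 337 @ $14 + 76 @ $16 = $5,934
Difference = |$6,954 − $5,934| = $1,020

$1,020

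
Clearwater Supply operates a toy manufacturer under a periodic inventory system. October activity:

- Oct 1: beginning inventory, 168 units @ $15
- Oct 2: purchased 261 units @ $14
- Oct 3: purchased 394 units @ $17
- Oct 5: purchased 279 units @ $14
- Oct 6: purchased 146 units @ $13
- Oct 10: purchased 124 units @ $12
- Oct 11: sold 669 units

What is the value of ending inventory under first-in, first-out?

Oct 11, 669 sold [FIFO — oldest first]: 168 @ $15 + 261 @ $14 + 240 @ $17 = $10,254
Ending inventory: 154 @ $17 + 279 @ $14 + 146 @ $13 + 124 @ $12 = $9,910

Ending inventory = $9,910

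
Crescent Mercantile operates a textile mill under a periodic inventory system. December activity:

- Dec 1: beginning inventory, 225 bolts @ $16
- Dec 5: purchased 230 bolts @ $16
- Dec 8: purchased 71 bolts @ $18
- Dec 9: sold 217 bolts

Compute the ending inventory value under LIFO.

Ending inventory = $4,944

Dec 9, 217 sold [LIFO — newest first]: 71 @ $18 + 146 @ $16 = $3,614
Ending inventory: 225 @ $16 + 84 @ $16 = $4,944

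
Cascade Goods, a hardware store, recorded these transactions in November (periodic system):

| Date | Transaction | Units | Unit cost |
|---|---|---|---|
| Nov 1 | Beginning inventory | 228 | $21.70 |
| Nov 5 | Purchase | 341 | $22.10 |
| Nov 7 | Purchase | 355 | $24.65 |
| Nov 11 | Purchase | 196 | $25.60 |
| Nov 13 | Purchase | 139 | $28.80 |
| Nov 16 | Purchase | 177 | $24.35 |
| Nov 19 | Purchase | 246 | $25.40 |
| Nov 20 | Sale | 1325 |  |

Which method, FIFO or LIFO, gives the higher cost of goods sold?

FIFO COGS: 228 @ $21.70 + 341 @ $22.10 + 355 @ $24.65 + 196 @ $25.60 + 139 @ $28.80 + 66 @ $24.35 = $31,862.35
LIFO COGS: 246 @ $25.40 + 177 @ $24.35 + 139 @ $28.80 + 196 @ $25.60 + 355 @ $24.65 + 212 @ $22.10 = $33,015.10

LIFO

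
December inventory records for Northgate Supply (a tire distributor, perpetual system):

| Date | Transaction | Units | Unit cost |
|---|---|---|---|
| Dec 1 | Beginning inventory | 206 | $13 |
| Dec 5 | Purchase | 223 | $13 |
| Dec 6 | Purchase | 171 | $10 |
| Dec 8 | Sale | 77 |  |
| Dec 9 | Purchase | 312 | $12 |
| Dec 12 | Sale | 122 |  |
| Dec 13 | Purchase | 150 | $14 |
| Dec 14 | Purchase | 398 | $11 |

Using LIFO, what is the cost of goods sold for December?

COGS = $2,234

Dec 8, 77 sold [LIFO — newest first]: 77 @ $10 = $770
Dec 12, 122 sold [LIFO — newest first]: 122 @ $12 = $1,464
Total COGS = $770 + $1,464 = $2,234
Ending inventory: 206 @ $13 + 223 @ $13 + 94 @ $10 + 190 @ $12 + 150 @ $14 + 398 @ $11 = $15,275
Check: goods available $17,509 = COGS $2,234 + ending $15,275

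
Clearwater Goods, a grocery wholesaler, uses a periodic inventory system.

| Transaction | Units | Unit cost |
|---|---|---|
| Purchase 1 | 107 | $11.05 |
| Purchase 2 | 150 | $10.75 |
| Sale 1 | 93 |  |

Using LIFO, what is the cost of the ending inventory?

Ending inventory = $1,795.10

Sale 1 (93) [LIFO — newest first]: 93 @ $10.75 = $999.75
Ending inventory: 107 @ $11.05 + 57 @ $10.75 = $1,795.10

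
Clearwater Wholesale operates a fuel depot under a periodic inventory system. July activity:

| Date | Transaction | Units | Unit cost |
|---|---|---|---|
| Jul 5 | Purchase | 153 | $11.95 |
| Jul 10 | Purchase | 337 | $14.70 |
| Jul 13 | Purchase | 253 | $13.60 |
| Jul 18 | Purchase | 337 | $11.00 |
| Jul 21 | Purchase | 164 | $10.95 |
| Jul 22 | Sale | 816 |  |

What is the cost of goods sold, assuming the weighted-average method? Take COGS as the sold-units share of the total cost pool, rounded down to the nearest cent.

COGS = $10,315.34

Jul 22, sell 816: 816/1244 × $15,725.85 → $10,315.34
Ending inventory (cost pool remaining) = $5,410.51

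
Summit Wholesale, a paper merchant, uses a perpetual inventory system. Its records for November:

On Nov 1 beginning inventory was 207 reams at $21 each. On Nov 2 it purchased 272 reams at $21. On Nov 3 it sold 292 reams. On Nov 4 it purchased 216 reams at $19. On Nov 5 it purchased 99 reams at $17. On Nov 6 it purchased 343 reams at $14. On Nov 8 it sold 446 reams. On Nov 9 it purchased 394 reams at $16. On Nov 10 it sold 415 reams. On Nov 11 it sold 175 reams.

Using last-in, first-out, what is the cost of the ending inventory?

Ending inventory = $4,231

Nov 3, 292 sold [LIFO — newest first]: 272 @ $21 + 20 @ $21 = $6,132
Nov 8, 446 sold [LIFO — newest first]: 343 @ $14 + 99 @ $17 + 4 @ $19 = $6,561
Nov 10, 415 sold [LIFO — newest first]: 394 @ $16 + 21 @ $19 = $6,703
Nov 11, 175 sold [LIFO — newest first]: 175 @ $19 = $3,325
Total COGS = $6,132 + $6,561 + $6,703 + $3,325 = $22,721
Ending inventory: 187 @ $21 + 16 @ $19 = $4,231
Check: goods available $26,952 = COGS $22,721 + ending $4,231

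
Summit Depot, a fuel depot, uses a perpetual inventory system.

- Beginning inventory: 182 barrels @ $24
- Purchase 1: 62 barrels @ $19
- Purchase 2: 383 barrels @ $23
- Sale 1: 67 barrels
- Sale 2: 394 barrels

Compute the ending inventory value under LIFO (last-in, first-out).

Sale 1 (67) [LIFO — newest first]: 67 @ $23 = $1,541
Sale 2 (394) [LIFO — newest first]: 316 @ $23 + 62 @ $19 + 16 @ $24 = $8,830
Total COGS = $1,541 + $8,830 = $10,371
Ending inventory: 166 @ $24 = $3,984

Ending inventory = $3,984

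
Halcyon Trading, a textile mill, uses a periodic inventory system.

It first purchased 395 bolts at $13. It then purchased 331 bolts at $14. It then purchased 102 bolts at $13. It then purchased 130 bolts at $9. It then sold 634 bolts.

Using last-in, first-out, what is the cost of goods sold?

COGS = $8,053

Sale 1 (634) [LIFO — newest first]: 130 @ $9 + 102 @ $13 + 331 @ $14 + 71 @ $13 = $8,053
Ending inventory: 324 @ $13 = $4,212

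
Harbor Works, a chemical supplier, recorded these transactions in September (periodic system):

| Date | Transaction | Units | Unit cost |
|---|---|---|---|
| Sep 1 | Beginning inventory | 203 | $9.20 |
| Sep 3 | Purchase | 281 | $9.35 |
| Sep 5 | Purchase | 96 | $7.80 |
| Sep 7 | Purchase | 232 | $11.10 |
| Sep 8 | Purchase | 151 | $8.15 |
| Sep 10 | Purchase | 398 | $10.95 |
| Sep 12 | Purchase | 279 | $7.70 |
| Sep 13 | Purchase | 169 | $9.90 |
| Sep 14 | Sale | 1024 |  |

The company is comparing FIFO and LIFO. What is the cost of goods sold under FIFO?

COGS = $9,717.55

FIFO COGS: 203 @ $9.20 + 281 @ $9.35 + 96 @ $7.80 + 232 @ $11.10 + 151 @ $8.15 + 61 @ $10.95 = $9,717.55
LIFO COGS: 169 @ $9.90 + 279 @ $7.70 + 398 @ $10.95 + 151 @ $8.15 + 27 @ $11.10 = $9,709.85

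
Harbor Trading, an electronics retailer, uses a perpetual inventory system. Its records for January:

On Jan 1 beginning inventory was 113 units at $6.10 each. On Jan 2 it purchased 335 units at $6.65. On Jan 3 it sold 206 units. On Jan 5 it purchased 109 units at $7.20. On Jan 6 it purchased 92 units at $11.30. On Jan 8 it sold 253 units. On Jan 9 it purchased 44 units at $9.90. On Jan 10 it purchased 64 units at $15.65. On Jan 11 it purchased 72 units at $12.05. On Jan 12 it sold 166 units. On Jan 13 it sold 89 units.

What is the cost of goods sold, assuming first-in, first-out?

Jan 3, 206 sold [FIFO — oldest first]: 113 @ $6.10 + 93 @ $6.65 = $1,307.75
Jan 8, 253 sold [FIFO — oldest first]: 242 @ $6.65 + 11 @ $7.20 = $1,688.50
Jan 12, 166 sold [FIFO — oldest first]: 98 @ $7.20 + 68 @ $11.30 = $1,474.00
Jan 13, 89 sold [FIFO — oldest first]: 24 @ $11.30 + 44 @ $9.90 + 21 @ $15.65 = $1,035.45
Total COGS = $1,307.75 + $1,688.50 + $1,474.00 + $1,035.45 = $5,505.70
Ending inventory: 43 @ $15.65 + 72 @ $12.05 = $1,540.55
Check: goods available $7,046.25 = COGS $5,505.70 + ending $1,540.55

COGS = $5,505.70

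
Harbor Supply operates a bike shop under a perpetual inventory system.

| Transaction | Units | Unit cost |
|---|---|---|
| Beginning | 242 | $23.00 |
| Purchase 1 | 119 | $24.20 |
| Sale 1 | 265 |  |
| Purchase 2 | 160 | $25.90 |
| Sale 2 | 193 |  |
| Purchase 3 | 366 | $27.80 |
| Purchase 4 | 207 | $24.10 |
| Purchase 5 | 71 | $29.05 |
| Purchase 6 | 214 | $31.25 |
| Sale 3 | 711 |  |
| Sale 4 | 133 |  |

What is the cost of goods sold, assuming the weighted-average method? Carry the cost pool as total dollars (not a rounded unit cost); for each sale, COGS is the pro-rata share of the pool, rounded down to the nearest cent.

COGS = $34,372.58

After Beginning: 242 on hand, pool $5,566.00 (≈ $23.0000 each)
After Purchase 1: 361 on hand, pool $8,445.80 (≈ $23.3956 each)
Sale 1, sell 265: 265/361 × $8,445.80 → $6,199.82
After Purchase 2: 256 on hand, pool $6,389.98 (≈ $24.9609 each)
Sale 2, sell 193: 193/256 × $6,389.98 → $4,817.44
After Purchase 3: 429 on hand, pool $11,747.34 (≈ $27.3831 each)
After Purchase 4: 636 on hand, pool $16,736.04 (≈ $26.3145 each)
After Purchase 5: 707 on hand, pool $18,798.59 (≈ $26.5892 each)
After Purchase 6: 921 on hand, pool $25,486.09 (≈ $27.6722 each)
Sale 3, sell 711: 711/921 × $25,486.09 → $19,674.92
Sale 4, sell 133: 133/210 × $5,811.17 → $3,680.40
Total COGS = $6,199.82 + $4,817.44 + $19,674.92 + $3,680.40 = $34,372.58
Ending inventory (cost pool remaining) = $2,130.77
Check: goods available $36,503.35 = COGS $34,372.58 + ending $2,130.77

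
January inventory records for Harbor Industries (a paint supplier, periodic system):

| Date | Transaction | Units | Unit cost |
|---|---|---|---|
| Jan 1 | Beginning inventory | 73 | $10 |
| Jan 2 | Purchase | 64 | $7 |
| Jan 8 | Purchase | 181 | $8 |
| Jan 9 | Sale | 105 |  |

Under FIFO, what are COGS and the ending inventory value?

COGS = $954; ending inventory = $1,672

Jan 9, 105 sold [FIFO — oldest first]: 73 @ $10 + 32 @ $7 = $954
Ending inventory: 32 @ $7 + 181 @ $8 = $1,672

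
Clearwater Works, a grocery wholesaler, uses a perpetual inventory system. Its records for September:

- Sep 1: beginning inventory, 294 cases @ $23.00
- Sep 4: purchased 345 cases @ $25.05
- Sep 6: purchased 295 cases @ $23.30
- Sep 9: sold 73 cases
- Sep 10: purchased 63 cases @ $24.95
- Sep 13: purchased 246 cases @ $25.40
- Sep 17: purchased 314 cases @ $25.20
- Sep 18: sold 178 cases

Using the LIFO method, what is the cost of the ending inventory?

Ending inventory = $31,824.30

Sep 9, 73 sold [LIFO — newest first]: 73 @ $23.30 = $1,700.90
Sep 18, 178 sold [LIFO — newest first]: 178 @ $25.20 = $4,485.60
Total COGS = $1,700.90 + $4,485.60 = $6,186.50
Ending inventory: 294 @ $23.00 + 345 @ $25.05 + 222 @ $23.30 + 63 @ $24.95 + 246 @ $25.40 + 136 @ $25.20 = $31,824.30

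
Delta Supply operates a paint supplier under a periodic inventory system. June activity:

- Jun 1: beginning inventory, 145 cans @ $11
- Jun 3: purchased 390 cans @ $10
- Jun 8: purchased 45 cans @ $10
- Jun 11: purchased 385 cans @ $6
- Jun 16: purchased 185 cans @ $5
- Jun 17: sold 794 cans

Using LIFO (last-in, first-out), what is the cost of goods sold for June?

Jun 17, 794 sold [LIFO — newest first]: 185 @ $5 + 385 @ $6 + 45 @ $10 + 179 @ $10 = $5,475
Ending inventory: 145 @ $11 + 211 @ $10 = $3,705

COGS = $5,475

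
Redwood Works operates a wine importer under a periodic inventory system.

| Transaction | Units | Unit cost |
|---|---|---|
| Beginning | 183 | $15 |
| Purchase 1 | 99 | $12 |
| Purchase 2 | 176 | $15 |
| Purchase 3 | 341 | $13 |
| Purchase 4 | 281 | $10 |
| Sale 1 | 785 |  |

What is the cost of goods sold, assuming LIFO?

Sale 1 (785) [LIFO — newest first]: 281 @ $10 + 341 @ $13 + 163 @ $15 = $9,688
Ending inventory: 183 @ $15 + 99 @ $12 + 13 @ $15 = $4,128
Check: goods available $13,816 = COGS $9,688 + ending $4,128

COGS = $9,688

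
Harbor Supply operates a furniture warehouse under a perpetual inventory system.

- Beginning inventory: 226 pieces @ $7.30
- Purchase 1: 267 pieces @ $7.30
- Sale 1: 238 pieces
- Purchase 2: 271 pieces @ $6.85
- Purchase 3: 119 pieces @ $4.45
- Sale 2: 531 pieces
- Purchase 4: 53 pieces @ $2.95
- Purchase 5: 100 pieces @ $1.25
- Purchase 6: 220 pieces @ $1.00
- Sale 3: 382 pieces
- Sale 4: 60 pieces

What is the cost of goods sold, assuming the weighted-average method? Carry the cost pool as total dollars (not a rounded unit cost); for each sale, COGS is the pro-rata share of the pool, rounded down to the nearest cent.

COGS = $6,370.45

After Beginning: 226 on hand, pool $1,649.80 (≈ $7.3000 each)
After Purchase 1: 493 on hand, pool $3,598.90 (≈ $7.3000 each)
Sale 1, sell 238: 238/493 × $3,598.90 → $1,737.40
After Purchase 2: 526 on hand, pool $3,717.85 (≈ $7.0682 each)
After Purchase 3: 645 on hand, pool $4,247.40 (≈ $6.5851 each)
Sale 2, sell 531: 531/645 × $4,247.40 → $3,496.69
After Purchase 4: 167 on hand, pool $907.06 (≈ $5.4315 each)
After Purchase 5: 267 on hand, pool $1,032.06 (≈ $3.8654 each)
After Purchase 6: 487 on hand, pool $1,252.06 (≈ $2.5710 each)
Sale 3, sell 382: 382/487 × $1,252.06 → $982.10
Sale 4, sell 60: 60/105 × $269.96 → $154.26
Total COGS = $1,737.40 + $3,496.69 + $982.10 + $154.26 = $6,370.45
Ending inventory (cost pool remaining) = $115.70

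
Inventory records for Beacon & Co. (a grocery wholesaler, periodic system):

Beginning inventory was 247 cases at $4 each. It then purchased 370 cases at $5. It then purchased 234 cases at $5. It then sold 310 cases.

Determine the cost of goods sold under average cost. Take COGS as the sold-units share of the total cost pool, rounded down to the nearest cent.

COGS = $1,460.02

Sale 1, sell 310: 310/851 × $4,008.00 → $1,460.02
Ending inventory (cost pool remaining) = $2,547.98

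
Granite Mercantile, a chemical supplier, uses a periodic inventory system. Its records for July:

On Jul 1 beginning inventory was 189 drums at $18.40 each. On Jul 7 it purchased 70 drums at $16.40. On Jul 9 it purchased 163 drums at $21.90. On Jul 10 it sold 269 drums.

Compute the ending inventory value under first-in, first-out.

Ending inventory = $3,350.70

Jul 10, 269 sold [FIFO — oldest first]: 189 @ $18.40 + 70 @ $16.40 + 10 @ $21.90 = $4,844.60
Ending inventory: 153 @ $21.90 = $3,350.70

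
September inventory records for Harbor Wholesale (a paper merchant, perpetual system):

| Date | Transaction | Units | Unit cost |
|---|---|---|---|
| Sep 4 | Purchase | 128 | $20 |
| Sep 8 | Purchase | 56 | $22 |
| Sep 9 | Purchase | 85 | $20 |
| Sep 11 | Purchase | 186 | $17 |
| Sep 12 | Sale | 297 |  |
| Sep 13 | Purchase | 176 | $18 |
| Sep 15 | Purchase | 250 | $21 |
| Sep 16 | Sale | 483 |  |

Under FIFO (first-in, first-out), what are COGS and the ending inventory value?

COGS = $14,951; ending inventory = $2,121

Sep 12, 297 sold [FIFO — oldest first]: 128 @ $20 + 56 @ $22 + 85 @ $20 + 28 @ $17 = $5,968
Sep 16, 483 sold [FIFO — oldest first]: 158 @ $17 + 176 @ $18 + 149 @ $21 = $8,983
Total COGS = $5,968 + $8,983 = $14,951
Ending inventory: 101 @ $21 = $2,121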